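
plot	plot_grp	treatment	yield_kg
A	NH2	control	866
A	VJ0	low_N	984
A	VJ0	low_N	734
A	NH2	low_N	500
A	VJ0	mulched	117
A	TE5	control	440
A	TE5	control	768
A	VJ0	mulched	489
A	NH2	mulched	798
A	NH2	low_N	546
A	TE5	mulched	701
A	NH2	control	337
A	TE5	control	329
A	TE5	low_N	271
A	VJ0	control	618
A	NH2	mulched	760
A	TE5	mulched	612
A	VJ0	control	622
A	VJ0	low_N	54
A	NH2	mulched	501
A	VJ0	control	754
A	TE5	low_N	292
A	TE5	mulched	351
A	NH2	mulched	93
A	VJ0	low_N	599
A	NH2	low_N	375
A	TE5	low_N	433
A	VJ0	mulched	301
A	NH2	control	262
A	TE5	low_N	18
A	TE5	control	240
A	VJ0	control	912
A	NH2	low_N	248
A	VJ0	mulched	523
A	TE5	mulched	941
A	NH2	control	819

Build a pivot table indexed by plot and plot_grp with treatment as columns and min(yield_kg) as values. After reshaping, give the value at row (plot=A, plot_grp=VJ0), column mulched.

Rows with plot=A, plot_grp=VJ0 and treatment=mulched: yield_kg values are 117, 489, 301, 523.
min(117, 489, 301, 523) = 117.

117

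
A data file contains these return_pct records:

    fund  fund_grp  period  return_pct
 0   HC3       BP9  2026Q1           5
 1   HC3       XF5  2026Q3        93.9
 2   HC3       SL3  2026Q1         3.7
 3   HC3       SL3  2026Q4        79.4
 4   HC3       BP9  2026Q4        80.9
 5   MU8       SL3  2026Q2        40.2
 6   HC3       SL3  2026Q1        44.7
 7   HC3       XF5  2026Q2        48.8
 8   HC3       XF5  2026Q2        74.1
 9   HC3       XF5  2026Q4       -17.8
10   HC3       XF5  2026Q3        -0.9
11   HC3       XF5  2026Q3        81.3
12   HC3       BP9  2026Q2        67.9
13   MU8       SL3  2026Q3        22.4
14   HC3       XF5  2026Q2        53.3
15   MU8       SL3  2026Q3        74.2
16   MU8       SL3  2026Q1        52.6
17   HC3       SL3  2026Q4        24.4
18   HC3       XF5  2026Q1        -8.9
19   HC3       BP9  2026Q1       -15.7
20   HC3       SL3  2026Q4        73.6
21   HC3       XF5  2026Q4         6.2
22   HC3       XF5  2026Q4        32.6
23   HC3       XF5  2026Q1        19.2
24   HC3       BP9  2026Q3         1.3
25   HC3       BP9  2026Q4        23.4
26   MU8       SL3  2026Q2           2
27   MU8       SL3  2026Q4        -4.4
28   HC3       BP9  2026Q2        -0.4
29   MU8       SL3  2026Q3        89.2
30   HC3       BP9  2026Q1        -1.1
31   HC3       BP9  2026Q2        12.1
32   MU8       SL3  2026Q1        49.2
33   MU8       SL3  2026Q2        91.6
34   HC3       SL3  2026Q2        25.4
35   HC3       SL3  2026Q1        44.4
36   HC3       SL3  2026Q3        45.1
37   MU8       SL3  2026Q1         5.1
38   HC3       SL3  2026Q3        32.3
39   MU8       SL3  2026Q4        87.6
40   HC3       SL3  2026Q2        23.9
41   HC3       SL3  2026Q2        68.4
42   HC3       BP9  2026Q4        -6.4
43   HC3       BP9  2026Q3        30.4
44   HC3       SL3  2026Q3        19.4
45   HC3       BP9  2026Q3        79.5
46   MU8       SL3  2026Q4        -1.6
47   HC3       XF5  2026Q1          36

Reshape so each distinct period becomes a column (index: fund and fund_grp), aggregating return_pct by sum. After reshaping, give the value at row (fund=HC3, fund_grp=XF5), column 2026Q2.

176.2

Rows with fund=HC3, fund_grp=XF5 and period=2026Q2: return_pct values are 48.8, 74.1, 53.3.
48.8 + 74.1 + 53.3 = 176.2.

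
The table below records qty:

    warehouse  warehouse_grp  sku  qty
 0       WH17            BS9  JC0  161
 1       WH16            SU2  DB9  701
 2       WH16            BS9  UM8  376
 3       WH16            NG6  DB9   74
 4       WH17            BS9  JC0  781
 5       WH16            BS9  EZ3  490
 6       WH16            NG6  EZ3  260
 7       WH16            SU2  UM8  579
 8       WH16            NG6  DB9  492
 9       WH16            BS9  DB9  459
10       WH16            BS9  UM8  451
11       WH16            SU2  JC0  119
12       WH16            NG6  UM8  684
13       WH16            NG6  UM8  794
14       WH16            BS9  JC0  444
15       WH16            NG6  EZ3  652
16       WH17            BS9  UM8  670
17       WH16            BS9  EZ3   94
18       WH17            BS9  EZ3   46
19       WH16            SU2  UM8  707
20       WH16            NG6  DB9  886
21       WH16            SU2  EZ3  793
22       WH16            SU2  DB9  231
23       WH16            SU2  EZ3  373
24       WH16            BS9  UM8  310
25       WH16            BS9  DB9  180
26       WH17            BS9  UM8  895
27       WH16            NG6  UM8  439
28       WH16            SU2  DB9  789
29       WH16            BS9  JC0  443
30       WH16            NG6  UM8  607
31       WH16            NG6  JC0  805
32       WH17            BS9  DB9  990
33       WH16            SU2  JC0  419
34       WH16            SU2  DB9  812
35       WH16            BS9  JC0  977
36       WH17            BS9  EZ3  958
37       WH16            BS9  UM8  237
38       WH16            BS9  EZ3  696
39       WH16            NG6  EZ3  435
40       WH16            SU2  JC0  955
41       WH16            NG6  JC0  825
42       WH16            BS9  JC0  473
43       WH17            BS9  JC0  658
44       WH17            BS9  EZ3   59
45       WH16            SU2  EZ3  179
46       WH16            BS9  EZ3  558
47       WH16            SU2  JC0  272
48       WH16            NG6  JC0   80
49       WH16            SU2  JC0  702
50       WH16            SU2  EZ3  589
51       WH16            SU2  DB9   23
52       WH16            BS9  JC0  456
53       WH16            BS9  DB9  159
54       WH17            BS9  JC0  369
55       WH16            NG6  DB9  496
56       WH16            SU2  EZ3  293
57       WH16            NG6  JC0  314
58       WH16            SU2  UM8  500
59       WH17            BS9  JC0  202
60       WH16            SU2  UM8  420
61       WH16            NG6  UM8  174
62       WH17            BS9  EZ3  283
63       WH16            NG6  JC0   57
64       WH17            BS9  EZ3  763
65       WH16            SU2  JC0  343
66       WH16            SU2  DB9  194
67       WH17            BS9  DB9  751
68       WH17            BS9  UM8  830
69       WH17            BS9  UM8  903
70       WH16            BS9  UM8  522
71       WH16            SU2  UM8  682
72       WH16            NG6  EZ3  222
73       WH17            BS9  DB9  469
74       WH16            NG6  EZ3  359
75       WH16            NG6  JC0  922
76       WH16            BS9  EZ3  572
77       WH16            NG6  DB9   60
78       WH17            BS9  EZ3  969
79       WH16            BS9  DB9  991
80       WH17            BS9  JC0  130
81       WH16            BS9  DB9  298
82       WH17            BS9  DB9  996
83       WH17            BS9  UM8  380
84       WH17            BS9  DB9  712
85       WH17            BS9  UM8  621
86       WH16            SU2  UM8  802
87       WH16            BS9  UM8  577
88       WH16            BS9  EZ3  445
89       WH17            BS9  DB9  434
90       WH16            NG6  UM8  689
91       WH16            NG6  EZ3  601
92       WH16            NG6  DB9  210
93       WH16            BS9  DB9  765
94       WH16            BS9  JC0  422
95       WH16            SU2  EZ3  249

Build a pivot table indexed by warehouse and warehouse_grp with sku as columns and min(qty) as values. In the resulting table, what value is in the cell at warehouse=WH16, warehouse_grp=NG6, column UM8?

174

Rows with warehouse=WH16, warehouse_grp=NG6 and sku=UM8: qty values are 684, 794, 439, 607, 174, 689.
min(684, 794, 439, 607, 174, 689) = 174.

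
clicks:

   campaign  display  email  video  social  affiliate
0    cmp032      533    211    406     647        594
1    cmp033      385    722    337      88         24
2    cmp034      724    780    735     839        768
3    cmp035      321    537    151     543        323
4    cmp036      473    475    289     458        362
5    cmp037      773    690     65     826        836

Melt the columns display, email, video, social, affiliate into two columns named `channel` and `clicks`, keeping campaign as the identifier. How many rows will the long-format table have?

30

6 campaign values × 5 melted columns = 30 rows.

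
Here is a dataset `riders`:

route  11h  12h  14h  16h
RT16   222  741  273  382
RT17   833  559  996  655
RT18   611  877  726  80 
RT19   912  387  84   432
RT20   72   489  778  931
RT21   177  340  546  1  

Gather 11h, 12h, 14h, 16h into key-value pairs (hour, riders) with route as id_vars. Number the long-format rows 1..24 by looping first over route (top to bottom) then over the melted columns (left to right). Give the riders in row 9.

611

24 rows total (6 × 4). Row 9: index ⌊(9-1)/4⌋ = 2 into route → RT18; (9-1) mod 4 = 0 into the melted columns → 11h.
So row 9 is (RT18, 11h, 611); riders = 611.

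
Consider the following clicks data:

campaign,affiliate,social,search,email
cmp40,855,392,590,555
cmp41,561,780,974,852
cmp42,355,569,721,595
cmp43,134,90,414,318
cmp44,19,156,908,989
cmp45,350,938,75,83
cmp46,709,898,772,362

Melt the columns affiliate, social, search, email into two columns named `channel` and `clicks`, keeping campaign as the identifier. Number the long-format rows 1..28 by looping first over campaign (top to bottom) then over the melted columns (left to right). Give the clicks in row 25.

709

28 rows total (7 × 4). Row 25: index ⌊(25-1)/4⌋ = 6 into campaign → cmp46; (25-1) mod 4 = 0 into the melted columns → affiliate.
So row 25 is (cmp46, affiliate, 709); clicks = 709.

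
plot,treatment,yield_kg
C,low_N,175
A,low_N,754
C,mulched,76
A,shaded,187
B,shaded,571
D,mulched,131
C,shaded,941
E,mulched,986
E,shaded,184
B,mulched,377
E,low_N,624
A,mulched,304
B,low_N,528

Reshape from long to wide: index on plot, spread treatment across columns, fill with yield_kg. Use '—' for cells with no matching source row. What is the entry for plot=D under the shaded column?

No long-format row has plot=D and treatment=shaded, so the cell is —.

—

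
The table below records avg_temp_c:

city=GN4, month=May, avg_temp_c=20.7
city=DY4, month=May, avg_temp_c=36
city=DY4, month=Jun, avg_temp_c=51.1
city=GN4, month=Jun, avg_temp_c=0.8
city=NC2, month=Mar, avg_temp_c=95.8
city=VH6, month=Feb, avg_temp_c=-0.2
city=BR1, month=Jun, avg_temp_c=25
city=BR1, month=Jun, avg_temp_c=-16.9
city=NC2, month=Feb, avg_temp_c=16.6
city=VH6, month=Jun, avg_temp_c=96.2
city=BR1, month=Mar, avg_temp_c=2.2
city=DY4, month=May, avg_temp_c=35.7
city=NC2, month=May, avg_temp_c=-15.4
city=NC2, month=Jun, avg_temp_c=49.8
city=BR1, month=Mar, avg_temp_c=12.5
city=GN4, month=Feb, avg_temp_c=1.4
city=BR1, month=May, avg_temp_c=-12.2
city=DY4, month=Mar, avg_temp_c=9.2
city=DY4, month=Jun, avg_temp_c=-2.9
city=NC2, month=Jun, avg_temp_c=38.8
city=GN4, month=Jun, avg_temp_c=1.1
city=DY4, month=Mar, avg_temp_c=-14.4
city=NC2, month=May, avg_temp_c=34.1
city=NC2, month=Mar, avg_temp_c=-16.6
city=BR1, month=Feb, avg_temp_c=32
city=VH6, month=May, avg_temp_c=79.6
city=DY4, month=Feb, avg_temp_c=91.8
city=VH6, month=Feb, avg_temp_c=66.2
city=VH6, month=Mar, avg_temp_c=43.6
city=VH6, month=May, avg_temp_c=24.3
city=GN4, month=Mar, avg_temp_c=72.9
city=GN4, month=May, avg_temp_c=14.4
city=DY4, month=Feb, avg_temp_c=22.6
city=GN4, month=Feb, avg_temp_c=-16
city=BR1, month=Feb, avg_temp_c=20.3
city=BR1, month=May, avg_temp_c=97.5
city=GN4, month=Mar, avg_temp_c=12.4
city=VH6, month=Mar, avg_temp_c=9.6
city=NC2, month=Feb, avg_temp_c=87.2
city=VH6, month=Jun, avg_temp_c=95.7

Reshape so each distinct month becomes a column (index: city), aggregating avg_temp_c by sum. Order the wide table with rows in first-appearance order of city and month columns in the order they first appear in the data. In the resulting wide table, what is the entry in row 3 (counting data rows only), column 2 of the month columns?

88.6

With rows in first-appearance order of city, row 3 is city=NC2. month columns in first-appearance order: May, Jun, Mar, Feb; column 2 is Jun.
Long rows with city=NC2, month=Jun: 49.8 + 38.8 = 88.6.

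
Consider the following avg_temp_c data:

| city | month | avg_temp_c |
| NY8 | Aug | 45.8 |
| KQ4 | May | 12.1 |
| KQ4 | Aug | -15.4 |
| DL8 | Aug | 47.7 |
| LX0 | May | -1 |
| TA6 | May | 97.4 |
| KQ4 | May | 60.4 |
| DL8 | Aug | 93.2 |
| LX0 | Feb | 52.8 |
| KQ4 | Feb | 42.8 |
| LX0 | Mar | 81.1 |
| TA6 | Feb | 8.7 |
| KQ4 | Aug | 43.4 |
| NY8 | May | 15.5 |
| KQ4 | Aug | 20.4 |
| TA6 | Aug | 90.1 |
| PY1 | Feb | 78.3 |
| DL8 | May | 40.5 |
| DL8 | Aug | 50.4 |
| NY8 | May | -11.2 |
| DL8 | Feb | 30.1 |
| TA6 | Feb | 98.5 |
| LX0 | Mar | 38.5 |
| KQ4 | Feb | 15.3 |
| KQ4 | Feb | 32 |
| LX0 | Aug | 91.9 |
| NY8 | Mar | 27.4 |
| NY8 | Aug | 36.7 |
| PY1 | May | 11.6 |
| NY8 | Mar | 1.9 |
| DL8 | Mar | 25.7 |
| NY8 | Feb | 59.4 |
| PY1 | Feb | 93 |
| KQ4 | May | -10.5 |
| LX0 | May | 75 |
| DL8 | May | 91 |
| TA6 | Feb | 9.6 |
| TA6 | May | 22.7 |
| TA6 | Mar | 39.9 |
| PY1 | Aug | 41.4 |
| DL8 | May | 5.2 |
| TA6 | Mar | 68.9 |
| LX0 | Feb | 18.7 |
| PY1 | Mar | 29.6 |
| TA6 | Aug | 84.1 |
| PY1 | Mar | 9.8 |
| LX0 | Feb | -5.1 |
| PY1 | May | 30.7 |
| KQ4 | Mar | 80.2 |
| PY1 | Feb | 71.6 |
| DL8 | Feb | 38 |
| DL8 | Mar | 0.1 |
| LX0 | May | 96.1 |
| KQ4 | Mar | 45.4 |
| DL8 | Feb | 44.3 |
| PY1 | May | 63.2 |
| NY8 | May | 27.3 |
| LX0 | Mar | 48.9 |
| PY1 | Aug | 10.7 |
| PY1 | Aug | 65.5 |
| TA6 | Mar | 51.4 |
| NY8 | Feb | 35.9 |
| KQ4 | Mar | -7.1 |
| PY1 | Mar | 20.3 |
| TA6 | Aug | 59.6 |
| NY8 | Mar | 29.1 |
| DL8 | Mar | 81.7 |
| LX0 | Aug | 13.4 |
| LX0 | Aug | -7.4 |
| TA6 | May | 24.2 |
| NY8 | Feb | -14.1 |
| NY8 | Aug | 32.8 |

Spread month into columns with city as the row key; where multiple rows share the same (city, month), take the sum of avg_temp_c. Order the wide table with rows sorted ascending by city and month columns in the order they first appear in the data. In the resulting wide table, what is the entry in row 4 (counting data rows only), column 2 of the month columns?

With rows sorted ascending by city, row 4 is city=NY8. month columns in first-appearance order: Aug, May, Feb, Mar; column 2 is May.
Long rows with city=NY8, month=May: 15.5 + -11.2 + 27.3 = 31.6.

31.6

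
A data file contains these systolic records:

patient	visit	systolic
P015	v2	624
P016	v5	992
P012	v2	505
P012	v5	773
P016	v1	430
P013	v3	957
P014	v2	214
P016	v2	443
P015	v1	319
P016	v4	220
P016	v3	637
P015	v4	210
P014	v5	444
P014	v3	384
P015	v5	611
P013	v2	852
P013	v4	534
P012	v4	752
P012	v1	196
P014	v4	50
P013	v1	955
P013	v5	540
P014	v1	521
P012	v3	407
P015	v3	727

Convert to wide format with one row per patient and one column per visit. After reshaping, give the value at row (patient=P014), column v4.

Wide layout: rows indexed by patient, columns are the 5 distinct visit values (v2, v5, v1, v3, v4).
Cell (patient=P014, visit=v4) draws from the long row where patient=P014 and visit=v4, which has systolic=50.

50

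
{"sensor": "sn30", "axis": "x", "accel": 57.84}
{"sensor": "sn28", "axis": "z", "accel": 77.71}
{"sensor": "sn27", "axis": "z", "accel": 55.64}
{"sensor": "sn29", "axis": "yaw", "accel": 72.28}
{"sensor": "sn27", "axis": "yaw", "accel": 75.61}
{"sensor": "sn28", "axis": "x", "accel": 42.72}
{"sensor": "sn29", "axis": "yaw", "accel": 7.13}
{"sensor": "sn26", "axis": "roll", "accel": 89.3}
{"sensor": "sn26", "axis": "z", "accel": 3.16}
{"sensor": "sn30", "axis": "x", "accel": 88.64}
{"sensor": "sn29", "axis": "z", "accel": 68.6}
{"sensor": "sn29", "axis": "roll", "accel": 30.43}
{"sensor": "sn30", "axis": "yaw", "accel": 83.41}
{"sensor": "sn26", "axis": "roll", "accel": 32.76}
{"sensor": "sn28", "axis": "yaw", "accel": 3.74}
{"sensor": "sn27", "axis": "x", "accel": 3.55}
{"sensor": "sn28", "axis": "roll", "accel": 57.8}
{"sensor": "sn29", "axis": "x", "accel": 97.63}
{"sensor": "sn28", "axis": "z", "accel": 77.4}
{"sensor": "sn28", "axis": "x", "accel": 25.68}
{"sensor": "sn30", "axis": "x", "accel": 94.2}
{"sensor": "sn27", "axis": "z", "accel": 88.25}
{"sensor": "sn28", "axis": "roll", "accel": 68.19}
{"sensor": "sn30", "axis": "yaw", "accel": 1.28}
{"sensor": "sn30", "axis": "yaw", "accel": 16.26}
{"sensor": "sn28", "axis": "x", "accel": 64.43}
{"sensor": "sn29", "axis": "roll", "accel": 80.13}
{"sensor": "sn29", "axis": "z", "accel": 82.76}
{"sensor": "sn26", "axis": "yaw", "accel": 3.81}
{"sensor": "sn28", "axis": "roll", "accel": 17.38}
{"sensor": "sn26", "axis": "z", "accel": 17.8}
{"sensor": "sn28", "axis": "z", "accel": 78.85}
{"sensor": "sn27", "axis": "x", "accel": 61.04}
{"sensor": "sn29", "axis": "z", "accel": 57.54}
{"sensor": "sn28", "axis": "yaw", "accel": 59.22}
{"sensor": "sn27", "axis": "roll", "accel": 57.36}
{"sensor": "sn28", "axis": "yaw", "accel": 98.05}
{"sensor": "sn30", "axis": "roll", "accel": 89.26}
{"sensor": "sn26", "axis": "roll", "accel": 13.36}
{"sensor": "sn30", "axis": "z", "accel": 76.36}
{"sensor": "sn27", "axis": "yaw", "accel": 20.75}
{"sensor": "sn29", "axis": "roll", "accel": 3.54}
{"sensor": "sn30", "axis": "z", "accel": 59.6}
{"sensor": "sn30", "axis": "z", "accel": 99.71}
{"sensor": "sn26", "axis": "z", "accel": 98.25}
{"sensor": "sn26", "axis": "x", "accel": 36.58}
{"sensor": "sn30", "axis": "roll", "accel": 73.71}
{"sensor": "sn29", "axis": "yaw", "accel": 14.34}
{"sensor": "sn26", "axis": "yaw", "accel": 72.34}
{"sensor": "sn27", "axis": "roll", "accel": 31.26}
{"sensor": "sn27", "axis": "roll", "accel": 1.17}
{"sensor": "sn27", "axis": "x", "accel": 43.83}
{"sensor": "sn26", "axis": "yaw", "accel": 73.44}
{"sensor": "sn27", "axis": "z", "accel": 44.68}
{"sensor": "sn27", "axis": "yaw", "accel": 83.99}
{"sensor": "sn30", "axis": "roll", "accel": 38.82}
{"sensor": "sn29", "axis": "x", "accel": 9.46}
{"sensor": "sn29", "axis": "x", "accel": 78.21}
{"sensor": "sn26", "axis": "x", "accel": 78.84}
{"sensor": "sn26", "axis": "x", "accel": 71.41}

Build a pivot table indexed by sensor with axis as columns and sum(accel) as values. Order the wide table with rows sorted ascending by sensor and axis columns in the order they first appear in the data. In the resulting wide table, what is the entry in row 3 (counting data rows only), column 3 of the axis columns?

161.01

With rows sorted ascending by sensor, row 3 is sensor=sn28. axis columns in first-appearance order: x, z, yaw, roll; column 3 is yaw.
Long rows with sensor=sn28, axis=yaw: 3.74 + 59.22 + 98.05 = 161.01.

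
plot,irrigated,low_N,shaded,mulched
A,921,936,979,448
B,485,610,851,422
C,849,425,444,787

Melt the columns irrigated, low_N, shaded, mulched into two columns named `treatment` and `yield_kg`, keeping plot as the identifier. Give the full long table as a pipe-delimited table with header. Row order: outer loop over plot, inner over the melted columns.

| plot | treatment | yield_kg |
| A | irrigated | 921 |
| A | low_N | 936 |
| A | shaded | 979 |
| A | mulched | 448 |
| B | irrigated | 485 |
| B | low_N | 610 |
| B | shaded | 851 |
| B | mulched | 422 |
| C | irrigated | 849 |
| C | low_N | 425 |
| C | shaded | 444 |
| C | mulched | 787 |

Each (plot, column) pair becomes one row: 3 × 4 = 12 rows.
For example, (A, irrigated) → yield_kg=921.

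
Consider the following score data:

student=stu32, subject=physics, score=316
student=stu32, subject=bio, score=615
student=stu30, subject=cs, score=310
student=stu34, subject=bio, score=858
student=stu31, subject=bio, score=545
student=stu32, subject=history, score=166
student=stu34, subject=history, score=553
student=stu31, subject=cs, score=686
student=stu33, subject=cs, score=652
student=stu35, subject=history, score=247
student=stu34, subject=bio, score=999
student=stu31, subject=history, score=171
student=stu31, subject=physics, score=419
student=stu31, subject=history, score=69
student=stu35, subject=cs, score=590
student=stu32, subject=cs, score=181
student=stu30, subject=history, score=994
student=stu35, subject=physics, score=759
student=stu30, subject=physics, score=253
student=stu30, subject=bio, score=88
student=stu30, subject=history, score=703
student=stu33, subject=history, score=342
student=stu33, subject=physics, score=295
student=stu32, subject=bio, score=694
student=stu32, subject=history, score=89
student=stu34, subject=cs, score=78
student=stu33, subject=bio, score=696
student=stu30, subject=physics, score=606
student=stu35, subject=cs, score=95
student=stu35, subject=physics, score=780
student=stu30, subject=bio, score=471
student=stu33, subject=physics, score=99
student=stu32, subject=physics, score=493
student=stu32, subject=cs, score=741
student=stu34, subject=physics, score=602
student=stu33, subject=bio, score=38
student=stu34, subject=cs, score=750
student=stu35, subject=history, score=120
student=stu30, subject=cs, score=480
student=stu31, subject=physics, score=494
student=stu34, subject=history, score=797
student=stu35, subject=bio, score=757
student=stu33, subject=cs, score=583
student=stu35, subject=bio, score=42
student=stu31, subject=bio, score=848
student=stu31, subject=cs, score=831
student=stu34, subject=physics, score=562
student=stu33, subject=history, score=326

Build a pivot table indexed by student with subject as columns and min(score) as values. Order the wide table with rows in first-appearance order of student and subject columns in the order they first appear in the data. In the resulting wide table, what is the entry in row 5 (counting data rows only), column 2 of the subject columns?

38

With rows in first-appearance order of student, row 5 is student=stu33. subject columns in first-appearance order: physics, bio, cs, history; column 2 is bio.
Long rows with student=stu33, subject=bio: min(696, 38) = 38.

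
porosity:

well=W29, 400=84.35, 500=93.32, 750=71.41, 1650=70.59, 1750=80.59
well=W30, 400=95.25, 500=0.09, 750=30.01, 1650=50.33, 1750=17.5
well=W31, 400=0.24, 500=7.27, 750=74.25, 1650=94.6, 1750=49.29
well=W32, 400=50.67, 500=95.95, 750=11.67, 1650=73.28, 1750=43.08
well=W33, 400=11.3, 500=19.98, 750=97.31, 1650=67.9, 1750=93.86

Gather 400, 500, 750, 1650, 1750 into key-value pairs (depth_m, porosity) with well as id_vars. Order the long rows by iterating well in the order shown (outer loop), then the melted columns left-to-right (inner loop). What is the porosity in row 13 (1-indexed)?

25 rows total (5 × 5). Row 13: index ⌊(13-1)/5⌋ = 2 into well → W31; (13-1) mod 5 = 2 into the melted columns → 750.
So row 13 is (W31, 750, 74.25); porosity = 74.25.

74.25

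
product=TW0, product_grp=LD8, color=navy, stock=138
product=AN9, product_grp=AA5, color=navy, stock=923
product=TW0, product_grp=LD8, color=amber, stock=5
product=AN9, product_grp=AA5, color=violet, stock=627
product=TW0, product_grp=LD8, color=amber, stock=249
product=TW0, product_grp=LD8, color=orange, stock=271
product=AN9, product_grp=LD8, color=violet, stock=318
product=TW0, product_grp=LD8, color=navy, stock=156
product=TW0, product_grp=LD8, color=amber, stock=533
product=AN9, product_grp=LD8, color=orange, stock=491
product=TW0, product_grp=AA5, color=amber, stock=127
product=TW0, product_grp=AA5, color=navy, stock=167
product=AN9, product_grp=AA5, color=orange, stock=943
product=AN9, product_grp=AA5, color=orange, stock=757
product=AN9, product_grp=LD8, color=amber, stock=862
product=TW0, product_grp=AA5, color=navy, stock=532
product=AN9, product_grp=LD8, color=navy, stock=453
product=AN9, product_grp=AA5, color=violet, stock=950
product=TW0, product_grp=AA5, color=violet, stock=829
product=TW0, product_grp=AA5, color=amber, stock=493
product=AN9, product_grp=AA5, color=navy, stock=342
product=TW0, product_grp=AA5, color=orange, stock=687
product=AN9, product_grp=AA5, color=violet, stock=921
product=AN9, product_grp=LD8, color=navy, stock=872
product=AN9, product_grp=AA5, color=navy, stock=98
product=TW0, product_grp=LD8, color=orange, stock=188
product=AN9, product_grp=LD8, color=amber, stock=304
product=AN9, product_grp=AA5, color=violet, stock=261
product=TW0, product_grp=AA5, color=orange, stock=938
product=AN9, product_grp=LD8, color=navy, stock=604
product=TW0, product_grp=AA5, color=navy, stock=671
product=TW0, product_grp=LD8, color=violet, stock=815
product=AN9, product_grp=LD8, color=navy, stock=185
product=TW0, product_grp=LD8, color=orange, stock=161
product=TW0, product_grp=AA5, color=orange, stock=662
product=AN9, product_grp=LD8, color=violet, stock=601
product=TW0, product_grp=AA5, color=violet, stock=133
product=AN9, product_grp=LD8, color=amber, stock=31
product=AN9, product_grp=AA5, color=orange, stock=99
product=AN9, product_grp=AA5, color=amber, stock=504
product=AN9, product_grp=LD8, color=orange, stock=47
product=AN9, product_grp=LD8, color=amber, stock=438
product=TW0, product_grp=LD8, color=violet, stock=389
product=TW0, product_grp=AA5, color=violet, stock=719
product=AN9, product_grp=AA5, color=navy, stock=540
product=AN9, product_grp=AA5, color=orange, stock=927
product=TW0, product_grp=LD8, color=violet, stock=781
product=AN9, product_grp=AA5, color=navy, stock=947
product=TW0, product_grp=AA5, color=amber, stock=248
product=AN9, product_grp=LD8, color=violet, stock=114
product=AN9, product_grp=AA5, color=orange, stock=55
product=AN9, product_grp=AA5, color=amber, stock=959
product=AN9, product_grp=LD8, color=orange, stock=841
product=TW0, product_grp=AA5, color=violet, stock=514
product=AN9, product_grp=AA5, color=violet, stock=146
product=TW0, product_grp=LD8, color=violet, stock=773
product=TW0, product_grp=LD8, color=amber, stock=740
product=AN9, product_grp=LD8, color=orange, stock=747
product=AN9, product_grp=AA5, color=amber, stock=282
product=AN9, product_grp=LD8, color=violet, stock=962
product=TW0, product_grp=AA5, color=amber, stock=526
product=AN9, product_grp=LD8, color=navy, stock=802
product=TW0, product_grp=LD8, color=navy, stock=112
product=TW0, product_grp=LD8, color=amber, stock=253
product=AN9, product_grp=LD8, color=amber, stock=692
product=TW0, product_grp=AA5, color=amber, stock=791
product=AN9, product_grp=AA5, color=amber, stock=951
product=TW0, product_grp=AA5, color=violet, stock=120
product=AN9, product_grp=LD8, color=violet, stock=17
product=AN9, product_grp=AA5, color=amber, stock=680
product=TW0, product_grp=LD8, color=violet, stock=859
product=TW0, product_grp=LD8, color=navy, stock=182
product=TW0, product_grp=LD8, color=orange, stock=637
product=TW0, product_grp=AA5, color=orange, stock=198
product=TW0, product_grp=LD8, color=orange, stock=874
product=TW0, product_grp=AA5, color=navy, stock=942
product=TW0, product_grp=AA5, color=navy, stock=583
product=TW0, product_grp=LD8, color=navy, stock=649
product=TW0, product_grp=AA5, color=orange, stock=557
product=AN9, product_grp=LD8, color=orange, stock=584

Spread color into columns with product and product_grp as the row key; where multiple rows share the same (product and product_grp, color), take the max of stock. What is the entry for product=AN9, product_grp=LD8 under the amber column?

Rows with product=AN9, product_grp=LD8 and color=amber: stock values are 862, 304, 31, 438, 692.
max(862, 304, 31, 438, 692) = 862.

862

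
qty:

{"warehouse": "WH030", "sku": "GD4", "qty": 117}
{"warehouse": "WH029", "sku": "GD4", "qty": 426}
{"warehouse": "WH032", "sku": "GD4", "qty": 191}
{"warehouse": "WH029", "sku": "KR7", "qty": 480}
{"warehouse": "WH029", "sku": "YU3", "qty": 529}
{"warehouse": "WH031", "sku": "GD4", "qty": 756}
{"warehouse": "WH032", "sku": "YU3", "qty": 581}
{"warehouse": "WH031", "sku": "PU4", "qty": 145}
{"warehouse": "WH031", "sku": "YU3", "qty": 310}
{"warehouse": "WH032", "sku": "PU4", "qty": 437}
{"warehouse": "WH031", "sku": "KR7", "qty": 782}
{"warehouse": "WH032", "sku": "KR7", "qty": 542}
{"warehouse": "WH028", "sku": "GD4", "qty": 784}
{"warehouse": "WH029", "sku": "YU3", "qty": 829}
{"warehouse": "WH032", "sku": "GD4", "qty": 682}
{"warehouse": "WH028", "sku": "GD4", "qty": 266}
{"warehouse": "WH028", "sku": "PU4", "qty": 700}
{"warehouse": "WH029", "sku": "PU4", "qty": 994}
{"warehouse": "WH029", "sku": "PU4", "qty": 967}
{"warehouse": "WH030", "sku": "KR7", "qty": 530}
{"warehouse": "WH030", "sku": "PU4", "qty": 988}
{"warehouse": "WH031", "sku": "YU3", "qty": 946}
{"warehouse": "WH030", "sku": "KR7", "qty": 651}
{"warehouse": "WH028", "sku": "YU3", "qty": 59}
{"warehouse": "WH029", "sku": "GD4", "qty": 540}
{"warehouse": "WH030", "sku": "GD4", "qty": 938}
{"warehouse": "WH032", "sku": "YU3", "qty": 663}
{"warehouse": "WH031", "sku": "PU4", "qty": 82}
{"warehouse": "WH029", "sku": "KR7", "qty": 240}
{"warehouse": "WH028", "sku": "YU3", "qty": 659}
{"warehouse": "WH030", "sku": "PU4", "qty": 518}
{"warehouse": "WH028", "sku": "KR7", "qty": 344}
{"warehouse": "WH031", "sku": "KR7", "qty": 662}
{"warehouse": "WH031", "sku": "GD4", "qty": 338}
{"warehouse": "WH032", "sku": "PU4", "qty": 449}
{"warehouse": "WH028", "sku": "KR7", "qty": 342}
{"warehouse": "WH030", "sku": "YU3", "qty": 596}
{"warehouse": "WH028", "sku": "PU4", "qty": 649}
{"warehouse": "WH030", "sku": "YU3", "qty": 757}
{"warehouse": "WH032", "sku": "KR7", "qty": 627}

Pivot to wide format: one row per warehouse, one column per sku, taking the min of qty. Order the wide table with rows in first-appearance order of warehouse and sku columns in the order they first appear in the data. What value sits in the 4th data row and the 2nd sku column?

662

With rows in first-appearance order of warehouse, row 4 is warehouse=WH031. sku columns in first-appearance order: GD4, KR7, YU3, PU4; column 2 is KR7.
Long rows with warehouse=WH031, sku=KR7: min(782, 662) = 662.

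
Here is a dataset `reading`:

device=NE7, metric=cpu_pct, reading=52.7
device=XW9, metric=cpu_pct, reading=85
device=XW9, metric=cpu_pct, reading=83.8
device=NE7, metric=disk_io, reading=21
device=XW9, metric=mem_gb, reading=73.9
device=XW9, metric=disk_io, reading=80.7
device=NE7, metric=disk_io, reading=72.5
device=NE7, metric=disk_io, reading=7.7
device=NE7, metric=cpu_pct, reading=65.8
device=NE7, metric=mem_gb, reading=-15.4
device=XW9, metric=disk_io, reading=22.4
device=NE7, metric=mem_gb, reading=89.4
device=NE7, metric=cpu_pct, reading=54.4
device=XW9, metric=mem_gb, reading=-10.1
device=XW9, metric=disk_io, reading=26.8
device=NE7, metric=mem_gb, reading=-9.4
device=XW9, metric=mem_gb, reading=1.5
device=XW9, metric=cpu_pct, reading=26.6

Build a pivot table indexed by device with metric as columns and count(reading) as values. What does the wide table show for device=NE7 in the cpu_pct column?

3

Rows with device=NE7 and metric=cpu_pct: reading values are 52.7, 65.8, 54.4.
3 rows match — count = 3.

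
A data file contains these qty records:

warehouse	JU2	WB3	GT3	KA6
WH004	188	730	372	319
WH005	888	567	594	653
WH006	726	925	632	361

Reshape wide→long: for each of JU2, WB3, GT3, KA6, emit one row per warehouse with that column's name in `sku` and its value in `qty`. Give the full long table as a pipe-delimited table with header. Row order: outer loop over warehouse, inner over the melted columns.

Each (warehouse, column) pair becomes one row: 3 × 4 = 12 rows.
For example, (WH004, JU2) → qty=188.

| warehouse | sku | qty |
| WH004 | JU2 | 188 |
| WH004 | WB3 | 730 |
| WH004 | GT3 | 372 |
| WH004 | KA6 | 319 |
| WH005 | JU2 | 888 |
| WH005 | WB3 | 567 |
| WH005 | GT3 | 594 |
| WH005 | KA6 | 653 |
| WH006 | JU2 | 726 |
| WH006 | WB3 | 925 |
| WH006 | GT3 | 632 |
| WH006 | KA6 | 361 |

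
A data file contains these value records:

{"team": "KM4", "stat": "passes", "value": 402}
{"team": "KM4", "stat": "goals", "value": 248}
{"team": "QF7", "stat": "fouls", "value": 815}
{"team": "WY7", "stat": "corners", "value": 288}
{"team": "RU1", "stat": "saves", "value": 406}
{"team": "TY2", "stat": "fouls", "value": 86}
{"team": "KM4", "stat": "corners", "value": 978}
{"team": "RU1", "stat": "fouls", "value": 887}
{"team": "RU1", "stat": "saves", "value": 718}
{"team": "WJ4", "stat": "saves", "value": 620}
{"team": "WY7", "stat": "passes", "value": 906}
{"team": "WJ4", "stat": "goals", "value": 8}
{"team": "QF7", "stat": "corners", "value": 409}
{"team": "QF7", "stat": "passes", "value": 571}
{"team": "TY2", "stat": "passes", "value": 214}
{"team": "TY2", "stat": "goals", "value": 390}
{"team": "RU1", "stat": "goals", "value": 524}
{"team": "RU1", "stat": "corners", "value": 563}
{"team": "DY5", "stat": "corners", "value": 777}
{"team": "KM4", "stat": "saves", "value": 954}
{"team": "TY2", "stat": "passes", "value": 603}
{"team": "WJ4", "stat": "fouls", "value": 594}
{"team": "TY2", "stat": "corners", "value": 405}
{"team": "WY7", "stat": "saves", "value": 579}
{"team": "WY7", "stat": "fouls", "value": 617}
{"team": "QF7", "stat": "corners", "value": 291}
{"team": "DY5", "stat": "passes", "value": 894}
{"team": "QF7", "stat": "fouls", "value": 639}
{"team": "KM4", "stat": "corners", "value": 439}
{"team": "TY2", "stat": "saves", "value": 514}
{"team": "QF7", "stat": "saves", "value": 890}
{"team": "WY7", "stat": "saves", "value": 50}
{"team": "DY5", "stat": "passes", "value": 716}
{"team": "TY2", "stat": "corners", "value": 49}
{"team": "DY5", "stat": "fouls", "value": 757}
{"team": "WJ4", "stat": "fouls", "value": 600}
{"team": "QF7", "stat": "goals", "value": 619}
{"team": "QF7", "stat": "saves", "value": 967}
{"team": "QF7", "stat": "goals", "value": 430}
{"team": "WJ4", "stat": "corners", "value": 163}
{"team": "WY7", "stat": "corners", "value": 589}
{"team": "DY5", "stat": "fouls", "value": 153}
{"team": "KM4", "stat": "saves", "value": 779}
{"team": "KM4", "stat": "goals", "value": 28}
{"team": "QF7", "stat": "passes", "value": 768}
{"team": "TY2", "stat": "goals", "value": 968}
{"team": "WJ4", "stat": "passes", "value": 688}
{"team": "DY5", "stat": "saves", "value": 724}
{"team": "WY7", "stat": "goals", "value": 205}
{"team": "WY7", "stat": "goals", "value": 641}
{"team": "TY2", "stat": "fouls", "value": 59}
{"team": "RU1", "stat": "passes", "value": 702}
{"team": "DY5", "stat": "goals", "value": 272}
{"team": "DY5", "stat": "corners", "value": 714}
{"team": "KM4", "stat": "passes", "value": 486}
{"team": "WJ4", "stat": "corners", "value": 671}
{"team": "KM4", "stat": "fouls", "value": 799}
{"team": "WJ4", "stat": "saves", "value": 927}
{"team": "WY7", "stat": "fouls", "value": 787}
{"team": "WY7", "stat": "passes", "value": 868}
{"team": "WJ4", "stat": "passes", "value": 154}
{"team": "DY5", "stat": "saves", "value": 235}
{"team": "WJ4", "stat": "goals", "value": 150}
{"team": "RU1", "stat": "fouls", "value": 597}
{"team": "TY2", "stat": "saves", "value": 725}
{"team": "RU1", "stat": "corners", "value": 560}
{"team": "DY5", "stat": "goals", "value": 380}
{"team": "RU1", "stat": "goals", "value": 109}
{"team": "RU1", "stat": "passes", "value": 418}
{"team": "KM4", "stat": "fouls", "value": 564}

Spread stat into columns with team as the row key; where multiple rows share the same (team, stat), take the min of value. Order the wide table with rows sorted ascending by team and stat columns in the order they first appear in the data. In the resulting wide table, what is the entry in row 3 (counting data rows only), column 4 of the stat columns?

291

With rows sorted ascending by team, row 3 is team=QF7. stat columns in first-appearance order: passes, goals, fouls, corners, saves; column 4 is corners.
Long rows with team=QF7, stat=corners: min(409, 291) = 291.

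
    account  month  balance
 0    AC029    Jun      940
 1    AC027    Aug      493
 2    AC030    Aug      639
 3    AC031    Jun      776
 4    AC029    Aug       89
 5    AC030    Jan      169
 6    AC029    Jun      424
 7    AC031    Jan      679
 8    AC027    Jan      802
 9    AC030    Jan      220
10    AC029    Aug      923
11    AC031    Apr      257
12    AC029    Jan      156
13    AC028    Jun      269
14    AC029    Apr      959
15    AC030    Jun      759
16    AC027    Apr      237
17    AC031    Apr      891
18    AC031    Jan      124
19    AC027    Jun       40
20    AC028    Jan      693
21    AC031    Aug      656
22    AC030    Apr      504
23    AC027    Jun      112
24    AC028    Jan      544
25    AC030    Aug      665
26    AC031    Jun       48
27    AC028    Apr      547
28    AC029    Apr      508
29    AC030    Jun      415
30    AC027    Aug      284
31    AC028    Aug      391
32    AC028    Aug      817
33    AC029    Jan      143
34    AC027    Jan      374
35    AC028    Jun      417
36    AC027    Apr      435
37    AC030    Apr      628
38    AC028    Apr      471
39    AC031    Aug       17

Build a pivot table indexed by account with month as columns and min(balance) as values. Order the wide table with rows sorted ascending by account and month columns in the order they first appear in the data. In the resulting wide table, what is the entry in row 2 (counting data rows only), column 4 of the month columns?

With rows sorted ascending by account, row 2 is account=AC028. month columns in first-appearance order: Jun, Aug, Jan, Apr; column 4 is Apr.
Long rows with account=AC028, month=Apr: min(547, 471) = 471.

471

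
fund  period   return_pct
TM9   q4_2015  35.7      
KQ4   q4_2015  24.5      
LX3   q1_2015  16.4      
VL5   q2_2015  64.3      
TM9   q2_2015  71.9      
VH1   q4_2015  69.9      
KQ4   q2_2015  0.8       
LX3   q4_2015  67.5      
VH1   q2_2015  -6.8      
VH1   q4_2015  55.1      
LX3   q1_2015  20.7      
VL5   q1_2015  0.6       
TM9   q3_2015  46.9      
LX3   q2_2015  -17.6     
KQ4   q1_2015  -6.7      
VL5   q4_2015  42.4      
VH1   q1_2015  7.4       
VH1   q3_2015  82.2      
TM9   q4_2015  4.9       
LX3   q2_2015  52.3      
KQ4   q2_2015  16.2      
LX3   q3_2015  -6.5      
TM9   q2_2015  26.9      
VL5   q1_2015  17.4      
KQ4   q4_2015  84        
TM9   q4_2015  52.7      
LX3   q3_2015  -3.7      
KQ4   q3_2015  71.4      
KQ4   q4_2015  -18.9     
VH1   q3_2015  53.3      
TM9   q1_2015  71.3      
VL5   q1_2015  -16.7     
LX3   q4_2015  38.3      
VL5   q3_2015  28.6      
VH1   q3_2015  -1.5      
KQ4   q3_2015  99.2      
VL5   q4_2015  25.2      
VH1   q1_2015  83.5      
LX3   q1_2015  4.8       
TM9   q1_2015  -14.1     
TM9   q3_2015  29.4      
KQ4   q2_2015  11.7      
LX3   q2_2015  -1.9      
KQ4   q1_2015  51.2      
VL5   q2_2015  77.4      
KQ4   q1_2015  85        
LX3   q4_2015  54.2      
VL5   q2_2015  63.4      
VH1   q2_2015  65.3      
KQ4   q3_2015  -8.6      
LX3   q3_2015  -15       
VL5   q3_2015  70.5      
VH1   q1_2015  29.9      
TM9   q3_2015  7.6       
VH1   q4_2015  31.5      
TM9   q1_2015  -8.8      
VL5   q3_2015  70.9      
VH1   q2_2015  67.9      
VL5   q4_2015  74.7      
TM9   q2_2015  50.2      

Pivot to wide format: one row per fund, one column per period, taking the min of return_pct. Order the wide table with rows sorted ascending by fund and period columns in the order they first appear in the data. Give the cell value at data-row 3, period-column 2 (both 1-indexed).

With rows sorted ascending by fund, row 3 is fund=TM9. period columns in first-appearance order: q4_2015, q1_2015, q2_2015, q3_2015; column 2 is q1_2015.
Long rows with fund=TM9, period=q1_2015: min(71.3, -14.1, -8.8) = -14.1.

-14.1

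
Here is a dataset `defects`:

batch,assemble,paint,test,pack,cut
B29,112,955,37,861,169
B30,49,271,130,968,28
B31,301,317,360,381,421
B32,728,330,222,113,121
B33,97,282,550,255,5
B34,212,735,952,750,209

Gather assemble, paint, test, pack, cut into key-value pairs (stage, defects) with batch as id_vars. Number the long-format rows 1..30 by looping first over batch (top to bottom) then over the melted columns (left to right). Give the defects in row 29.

30 rows total (6 × 5). Row 29: index ⌊(29-1)/5⌋ = 5 into batch → B34; (29-1) mod 5 = 3 into the melted columns → pack.
So row 29 is (B34, pack, 750); defects = 750.

750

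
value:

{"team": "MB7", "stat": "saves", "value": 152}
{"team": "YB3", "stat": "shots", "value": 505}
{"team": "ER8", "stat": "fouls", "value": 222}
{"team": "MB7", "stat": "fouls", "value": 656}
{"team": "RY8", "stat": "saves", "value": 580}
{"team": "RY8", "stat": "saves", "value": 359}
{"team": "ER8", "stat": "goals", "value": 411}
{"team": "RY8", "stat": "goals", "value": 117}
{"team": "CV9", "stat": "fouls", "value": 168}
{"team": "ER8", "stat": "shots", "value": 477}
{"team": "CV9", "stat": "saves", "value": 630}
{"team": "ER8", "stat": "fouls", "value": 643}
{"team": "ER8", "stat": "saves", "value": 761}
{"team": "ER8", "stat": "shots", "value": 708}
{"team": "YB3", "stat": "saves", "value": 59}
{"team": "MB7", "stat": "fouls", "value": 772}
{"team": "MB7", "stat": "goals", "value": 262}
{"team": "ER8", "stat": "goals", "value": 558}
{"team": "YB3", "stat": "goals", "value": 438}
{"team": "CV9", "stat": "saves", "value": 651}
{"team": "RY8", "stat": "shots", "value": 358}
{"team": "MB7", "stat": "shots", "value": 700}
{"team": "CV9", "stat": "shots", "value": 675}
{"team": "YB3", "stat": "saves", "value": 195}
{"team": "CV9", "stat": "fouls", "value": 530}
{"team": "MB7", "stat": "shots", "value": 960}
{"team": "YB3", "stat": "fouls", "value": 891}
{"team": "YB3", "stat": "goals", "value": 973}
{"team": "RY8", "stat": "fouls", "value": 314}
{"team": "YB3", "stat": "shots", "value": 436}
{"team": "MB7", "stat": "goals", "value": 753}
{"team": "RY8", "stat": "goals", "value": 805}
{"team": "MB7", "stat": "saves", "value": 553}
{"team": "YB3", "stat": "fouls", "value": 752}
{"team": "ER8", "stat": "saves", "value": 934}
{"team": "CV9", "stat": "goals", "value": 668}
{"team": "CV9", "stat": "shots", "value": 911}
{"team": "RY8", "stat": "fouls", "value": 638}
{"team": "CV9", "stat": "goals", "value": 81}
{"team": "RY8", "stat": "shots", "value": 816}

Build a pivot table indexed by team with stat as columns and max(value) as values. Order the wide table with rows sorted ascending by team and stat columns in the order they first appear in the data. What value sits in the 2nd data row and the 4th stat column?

With rows sorted ascending by team, row 2 is team=ER8. stat columns in first-appearance order: saves, shots, fouls, goals; column 4 is goals.
Long rows with team=ER8, stat=goals: max(411, 558) = 558.

558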